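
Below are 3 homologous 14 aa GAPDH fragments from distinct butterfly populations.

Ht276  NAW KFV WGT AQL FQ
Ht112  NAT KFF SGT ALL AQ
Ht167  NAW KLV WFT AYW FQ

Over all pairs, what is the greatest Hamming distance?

Pairwise Hamming distances:
  Ht276 vs Ht112: 5
  Ht276 vs Ht167: 4
  Ht112 vs Ht167: 8
The largest is 8, between Ht112 and Ht167.

8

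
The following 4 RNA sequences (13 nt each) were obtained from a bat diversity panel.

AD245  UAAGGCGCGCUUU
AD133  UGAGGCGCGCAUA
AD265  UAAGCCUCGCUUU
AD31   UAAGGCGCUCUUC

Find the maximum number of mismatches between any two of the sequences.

5

Pairwise Hamming distances:
  AD245 vs AD133: 3
  AD245 vs AD265: 2
  AD245 vs AD31: 2
  AD133 vs AD265: 5
  AD133 vs AD31: 4
  AD265 vs AD31: 4
The largest is 5, between AD133 and AD265.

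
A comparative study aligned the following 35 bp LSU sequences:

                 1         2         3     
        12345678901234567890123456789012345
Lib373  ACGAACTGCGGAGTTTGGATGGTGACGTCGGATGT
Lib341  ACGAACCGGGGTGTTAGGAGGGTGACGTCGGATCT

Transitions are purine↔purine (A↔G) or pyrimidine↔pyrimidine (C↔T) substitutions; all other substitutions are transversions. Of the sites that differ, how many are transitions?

1

Mismatches occur at site 7 (T→C, transition), site 9 (C→G, transversion), site 12 (A→T, transversion), site 16 (T→A, transversion), site 20 (T→G, transversion), site 34 (G→C, transversion).
Of the 6 differences, 1 transition and 5 transversions, so the answer is 1.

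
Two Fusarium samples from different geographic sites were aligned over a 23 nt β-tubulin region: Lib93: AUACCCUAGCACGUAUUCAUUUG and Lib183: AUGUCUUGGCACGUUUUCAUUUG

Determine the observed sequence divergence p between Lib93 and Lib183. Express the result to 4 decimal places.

0.2174

Mismatches occur at site 3 (A/G), site 4 (C/U), site 6 (C/U), site 8 (A/G), site 15 (A/U).
There are 5 differences over 23 sites, so p = 5/23 = 0.2174.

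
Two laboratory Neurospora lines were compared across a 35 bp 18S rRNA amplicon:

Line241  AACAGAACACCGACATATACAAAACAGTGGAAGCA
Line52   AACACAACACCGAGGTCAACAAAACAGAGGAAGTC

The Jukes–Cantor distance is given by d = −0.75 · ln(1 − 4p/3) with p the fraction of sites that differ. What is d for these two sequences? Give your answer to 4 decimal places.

Mismatches occur at site 5 (G↔C), site 14 (C↔G), site 15 (A↔G), site 17 (A↔C), site 18 (T↔A), site 28 (T↔A), site 34 (C↔T), site 35 (A↔C).
p = 8/35 = 0.228571.
d = −0.75 · ln(1 − (4/3)·0.228571) = −0.75 · ln(0.695239) = −0.75 · (-0.363500) = 0.2726.

0.2726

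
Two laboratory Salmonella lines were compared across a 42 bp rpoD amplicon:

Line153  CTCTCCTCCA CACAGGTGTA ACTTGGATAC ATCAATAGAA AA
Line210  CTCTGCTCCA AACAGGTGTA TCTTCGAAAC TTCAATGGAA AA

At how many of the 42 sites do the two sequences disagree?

Mismatches occur at site 5 (C↔G), site 11 (C↔A), site 21 (A↔T), site 25 (G↔C), site 28 (T↔A), site 31 (A↔T), site 37 (A↔G).
That gives 7 mismatches out of 42 aligned sites, so the Hamming distance is 7.

7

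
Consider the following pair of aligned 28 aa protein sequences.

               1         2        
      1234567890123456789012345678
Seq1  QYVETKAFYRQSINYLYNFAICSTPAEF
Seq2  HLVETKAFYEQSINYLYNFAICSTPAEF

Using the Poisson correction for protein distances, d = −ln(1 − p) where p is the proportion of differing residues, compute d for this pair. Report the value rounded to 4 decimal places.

Mismatches occur at site 1 (Q/H), site 2 (Y/L), site 10 (R/E).
p = 3/28 = 0.107143.
d = −ln(1 − 0.107143) = −ln(0.892857) = 0.1133.

0.1133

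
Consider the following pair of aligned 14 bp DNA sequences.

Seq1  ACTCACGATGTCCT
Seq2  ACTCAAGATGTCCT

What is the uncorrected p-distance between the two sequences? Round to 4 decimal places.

0.0714

Differing sites — 6:C/A.
There are 1 differences over 14 sites, so p = 1/14 = 0.0714.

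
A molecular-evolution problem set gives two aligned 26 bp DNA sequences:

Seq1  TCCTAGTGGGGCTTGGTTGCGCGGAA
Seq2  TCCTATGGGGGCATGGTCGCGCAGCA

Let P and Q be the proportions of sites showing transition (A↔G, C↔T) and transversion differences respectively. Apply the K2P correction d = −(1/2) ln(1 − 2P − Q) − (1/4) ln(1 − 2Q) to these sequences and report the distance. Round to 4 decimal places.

0.2758

Differing sites — 6:G/T (Tv); 7:T/G (Tv); 13:T/A (Tv); 18:T/C (Ti); 23:G/A (Ti); 25:A/C (Tv).
Of the 6 differences, 2 transitions and 4 transversions over 26 sites: P = 2/26 = 0.076923, Q = 4/26 = 0.153846.
d = −0.5·ln(0.692308) − 0.25·ln(0.692308) = −0.5·(-0.367724) − 0.25·(-0.367724) = 0.2758.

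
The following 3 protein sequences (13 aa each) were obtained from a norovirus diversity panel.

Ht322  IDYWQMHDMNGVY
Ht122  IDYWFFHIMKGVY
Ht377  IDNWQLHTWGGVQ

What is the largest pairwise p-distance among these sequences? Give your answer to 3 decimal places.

Pairwise Hamming distances:
  Ht322 vs Ht122: 4
  Ht322 vs Ht377: 6
  Ht122 vs Ht377: 7
The largest is 7 mismatches, between Ht122 and Ht377; p = 7/13 = 0.538.

0.538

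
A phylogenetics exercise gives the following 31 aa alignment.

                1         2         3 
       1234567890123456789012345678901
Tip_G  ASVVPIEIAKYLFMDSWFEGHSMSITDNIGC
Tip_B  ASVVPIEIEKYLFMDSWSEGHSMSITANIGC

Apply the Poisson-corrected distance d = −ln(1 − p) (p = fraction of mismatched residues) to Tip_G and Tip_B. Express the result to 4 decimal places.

The sequences differ at positions 9 (A/E), 18 (F/S), 27 (D/A).
p = 3/31 = 0.096774.
d = −ln(1 − 0.096774) = −ln(0.903226) = 0.1018.

0.1018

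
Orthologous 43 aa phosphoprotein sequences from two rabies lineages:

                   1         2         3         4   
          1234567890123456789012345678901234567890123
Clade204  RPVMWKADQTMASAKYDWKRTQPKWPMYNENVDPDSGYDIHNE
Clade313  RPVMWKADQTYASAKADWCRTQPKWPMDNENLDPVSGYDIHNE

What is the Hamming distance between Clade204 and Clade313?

6

The sequences differ at positions 11 (M/Y), 16 (Y/A), 19 (K/C), 28 (Y/D), 32 (V/L), 35 (D/V).
That gives 6 mismatches out of 43 aligned sites, so the Hamming distance is 6.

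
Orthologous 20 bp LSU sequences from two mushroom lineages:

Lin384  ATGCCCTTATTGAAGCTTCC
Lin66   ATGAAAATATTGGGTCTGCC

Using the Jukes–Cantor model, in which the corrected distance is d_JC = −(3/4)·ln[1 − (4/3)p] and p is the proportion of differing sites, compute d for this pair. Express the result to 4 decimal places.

0.5716

Differing sites — 4:C/A; 5:C/A; 6:C/A; 7:T/A; 13:A/G; 14:A/G; 15:G/T; 18:T/G.
p = 8/20 = 0.400000.
d = −0.75 · ln(1 − (4/3)·0.400000) = −0.75 · ln(0.466667) = −0.75 · (-0.762139) = 0.5716.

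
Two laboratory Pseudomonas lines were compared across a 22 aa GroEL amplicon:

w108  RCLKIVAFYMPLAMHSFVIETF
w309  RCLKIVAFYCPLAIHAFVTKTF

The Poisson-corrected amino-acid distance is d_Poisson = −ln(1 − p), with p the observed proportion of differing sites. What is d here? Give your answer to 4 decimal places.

Differing sites — 10:M/C; 14:M/I; 16:S/A; 19:I/T; 20:E/K.
p = 5/22 = 0.227273.
d = −ln(1 − 0.227273) = −ln(0.772727) = 0.2578.

0.2578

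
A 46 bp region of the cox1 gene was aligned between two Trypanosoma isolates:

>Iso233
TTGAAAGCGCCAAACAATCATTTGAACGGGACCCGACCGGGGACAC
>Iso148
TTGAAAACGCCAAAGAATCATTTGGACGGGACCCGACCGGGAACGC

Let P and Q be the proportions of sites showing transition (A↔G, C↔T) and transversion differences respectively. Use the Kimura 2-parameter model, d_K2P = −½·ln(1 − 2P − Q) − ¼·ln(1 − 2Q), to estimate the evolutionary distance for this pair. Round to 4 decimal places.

0.1200

Mismatches occur at site 7 (G→A, transition), site 15 (C→G, transversion), site 25 (A→G, transition), site 42 (G→A, transition), site 45 (A→G, transition).
Of the 5 differences, 4 transitions and 1 transversion over 46 sites: P = 4/46 = 0.086957, Q = 1/46 = 0.021739.
d = −0.5·ln(0.804347) − 0.25·ln(0.956522) = −0.5·(-0.217725) − 0.25·(-0.044451) = 0.1200.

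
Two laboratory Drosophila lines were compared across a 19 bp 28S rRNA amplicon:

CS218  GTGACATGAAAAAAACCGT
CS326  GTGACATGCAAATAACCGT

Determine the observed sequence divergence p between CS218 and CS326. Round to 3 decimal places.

Mismatches occur at site 9 (A→C), site 13 (A→T).
There are 2 differences over 19 sites, so p = 2/19 = 0.105.

0.105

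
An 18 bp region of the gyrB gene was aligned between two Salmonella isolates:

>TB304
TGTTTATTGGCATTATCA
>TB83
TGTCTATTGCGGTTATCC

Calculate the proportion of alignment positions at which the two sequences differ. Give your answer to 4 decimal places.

The sequences differ at positions 4 (T/C), 10 (G/C), 11 (C/G), 12 (A/G), 18 (A/C).
There are 5 differences over 18 sites, so p = 5/18 = 0.2778.

0.2778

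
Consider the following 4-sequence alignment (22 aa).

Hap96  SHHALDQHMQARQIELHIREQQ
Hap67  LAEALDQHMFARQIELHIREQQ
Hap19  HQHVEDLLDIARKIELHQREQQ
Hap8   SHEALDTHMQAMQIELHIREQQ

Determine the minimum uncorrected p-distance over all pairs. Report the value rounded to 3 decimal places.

0.136

Pairwise Hamming distances:
  Hap96 vs Hap67: 4
  Hap96 vs Hap19: 10
  Hap96 vs Hap8: 3
  Hap67 vs Hap19: 11
  Hap67 vs Hap8: 5
  Hap19 vs Hap8: 12
The smallest is 3 mismatches, between Hap96 and Hap8; p = 3/22 = 0.136.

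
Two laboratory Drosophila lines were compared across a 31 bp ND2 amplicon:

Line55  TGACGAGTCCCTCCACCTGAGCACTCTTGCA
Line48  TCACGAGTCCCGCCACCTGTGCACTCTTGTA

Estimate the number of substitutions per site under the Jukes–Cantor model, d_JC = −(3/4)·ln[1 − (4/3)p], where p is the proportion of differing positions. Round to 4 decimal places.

0.1416

Differing sites — 2:G/C; 12:T/G; 20:A/T; 30:C/T.
p = 4/31 = 0.129032.
d = −0.75 · ln(1 − (4/3)·0.129032) = −0.75 · ln(0.827957) = −0.75 · (-0.188794) = 0.1416.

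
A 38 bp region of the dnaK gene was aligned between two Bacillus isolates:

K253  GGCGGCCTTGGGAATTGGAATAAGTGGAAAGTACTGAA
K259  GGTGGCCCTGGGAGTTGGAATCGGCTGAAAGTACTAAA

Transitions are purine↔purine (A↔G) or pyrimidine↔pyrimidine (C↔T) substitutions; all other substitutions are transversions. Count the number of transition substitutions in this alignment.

6

The sequences differ at positions 3 (C/T, transition), 8 (T/C, transition), 14 (A/G, transition), 22 (A/C, transversion), 23 (A/G, transition), 25 (T/C, transition), 26 (G/T, transversion), 36 (G/A, transition).
Of the 8 differences, 6 transitions and 2 transversions, so the answer is 6.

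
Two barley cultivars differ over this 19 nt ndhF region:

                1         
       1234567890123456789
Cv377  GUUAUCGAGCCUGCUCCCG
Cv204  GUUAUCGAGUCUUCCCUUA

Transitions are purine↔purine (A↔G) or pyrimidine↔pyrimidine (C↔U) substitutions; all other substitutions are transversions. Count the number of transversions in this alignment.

1

Mismatches occur at site 10 (C/U, transition), site 13 (G/U, transversion), site 15 (U/C, transition), site 17 (C/U, transition), site 18 (C/U, transition), site 19 (G/A, transition).
Of the 6 differences, 5 transitions and 1 transversion, so the answer is 1.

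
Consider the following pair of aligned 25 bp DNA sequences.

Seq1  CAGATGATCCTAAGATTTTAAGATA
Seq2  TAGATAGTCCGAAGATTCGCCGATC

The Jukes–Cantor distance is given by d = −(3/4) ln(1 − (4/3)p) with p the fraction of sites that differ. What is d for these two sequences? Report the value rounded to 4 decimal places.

Mismatches occur at site 1 (C/T), site 6 (G/A), site 7 (A/G), site 11 (T/G), site 18 (T/C), site 19 (T/G), site 20 (A/C), site 21 (A/C), site 25 (A/C).
p = 9/25 = 0.360000.
d = −0.75 · ln(1 − (4/3)·0.360000) = −0.75 · ln(0.520000) = −0.75 · (-0.653926) = 0.4904.

0.4904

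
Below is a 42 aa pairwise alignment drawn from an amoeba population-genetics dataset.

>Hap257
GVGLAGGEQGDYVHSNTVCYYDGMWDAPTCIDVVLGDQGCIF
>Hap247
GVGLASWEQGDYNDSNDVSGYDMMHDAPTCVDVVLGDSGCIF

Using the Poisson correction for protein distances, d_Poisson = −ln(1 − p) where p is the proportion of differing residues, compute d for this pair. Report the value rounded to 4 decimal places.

The sequences differ at positions 6 (G/S), 7 (G/W), 13 (V/N), 14 (H/D), 17 (T/D), 19 (C/S), 20 (Y/G), 23 (G/M), 25 (W/H), 31 (I/V), 38 (Q/S).
p = 11/42 = 0.261905.
d = −ln(1 − 0.261905) = −ln(0.738095) = 0.3037.

0.3037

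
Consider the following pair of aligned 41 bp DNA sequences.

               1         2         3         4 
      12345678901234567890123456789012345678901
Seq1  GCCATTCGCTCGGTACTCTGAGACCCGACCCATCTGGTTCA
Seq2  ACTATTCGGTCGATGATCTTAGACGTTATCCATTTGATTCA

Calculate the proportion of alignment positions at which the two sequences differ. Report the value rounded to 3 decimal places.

Differing sites — 1:G/A; 3:C/T; 9:C/G; 13:G/A; 15:A/G; 16:C/A; 20:G/T; 25:C/G; 26:C/T; 27:G/T; 29:C/T; 34:C/T; 37:G/A.
There are 13 differences over 41 sites, so p = 13/41 = 0.317.

0.317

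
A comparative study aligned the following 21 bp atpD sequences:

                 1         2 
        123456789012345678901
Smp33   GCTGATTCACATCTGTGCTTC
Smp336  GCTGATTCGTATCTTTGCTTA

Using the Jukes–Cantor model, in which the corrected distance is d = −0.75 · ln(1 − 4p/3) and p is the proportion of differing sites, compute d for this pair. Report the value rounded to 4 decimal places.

0.2197

The sequences differ at positions 9 (A/G), 10 (C/T), 15 (G/T), 21 (C/A).
p = 4/21 = 0.190476.
d = −0.75 · ln(1 − (4/3)·0.190476) = −0.75 · ln(0.746032) = −0.75 · (-0.292987) = 0.2197.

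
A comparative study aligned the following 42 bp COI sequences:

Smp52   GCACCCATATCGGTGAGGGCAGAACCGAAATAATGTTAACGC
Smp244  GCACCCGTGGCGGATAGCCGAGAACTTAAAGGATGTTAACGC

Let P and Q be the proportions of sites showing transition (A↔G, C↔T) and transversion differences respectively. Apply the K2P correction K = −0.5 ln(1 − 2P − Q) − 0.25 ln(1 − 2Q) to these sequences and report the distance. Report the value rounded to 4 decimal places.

Mismatches occur at site 7 (A→G, transition), site 9 (A→G, transition), site 10 (T→G, transversion), site 14 (T→A, transversion), site 15 (G→T, transversion), site 18 (G→C, transversion), site 19 (G→C, transversion), site 20 (C→G, transversion), site 26 (C→T, transition), site 27 (G→T, transversion), site 31 (T→G, transversion), site 32 (A→G, transition).
Of the 12 differences, 4 transitions and 8 transversions over 42 sites: P = 4/42 = 0.095238, Q = 8/42 = 0.190476.
d = −0.5·ln(0.619048) − 0.25·ln(0.619048) = −0.5·(-0.479572) − 0.25·(-0.479572) = 0.3597.

0.3597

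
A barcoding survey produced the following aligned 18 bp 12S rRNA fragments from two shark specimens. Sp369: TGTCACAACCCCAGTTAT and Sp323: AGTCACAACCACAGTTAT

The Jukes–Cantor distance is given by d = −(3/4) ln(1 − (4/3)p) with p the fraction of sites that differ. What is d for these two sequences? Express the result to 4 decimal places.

0.1203

Mismatches occur at site 1 (T↔A), site 11 (C↔A).
p = 2/18 = 0.111111.
d = −0.75 · ln(1 − (4/3)·0.111111) = −0.75 · ln(0.851852) = −0.75 · (-0.160342) = 0.1203.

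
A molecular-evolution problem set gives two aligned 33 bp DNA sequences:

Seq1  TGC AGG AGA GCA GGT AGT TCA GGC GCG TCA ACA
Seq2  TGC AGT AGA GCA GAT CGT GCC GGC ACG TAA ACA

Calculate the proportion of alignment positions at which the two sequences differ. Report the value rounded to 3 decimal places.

Differing sites — 6:G/T; 14:G/A; 16:A/C; 19:T/G; 21:A/C; 25:G/A; 29:C/A.
There are 7 differences over 33 sites, so p = 7/33 = 0.212.

0.212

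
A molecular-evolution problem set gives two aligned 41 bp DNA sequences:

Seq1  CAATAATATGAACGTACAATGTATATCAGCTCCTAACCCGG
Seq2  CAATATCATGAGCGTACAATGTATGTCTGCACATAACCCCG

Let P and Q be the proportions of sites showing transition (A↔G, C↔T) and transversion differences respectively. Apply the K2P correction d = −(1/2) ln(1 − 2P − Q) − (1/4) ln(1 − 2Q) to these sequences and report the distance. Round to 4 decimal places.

Mismatches occur at site 6 (A↔T, transversion), site 7 (T↔C, transition), site 12 (A↔G, transition), site 25 (A↔G, transition), site 28 (A↔T, transversion), site 31 (T↔A, transversion), site 33 (C↔A, transversion), site 40 (G↔C, transversion).
Of the 8 differences, 3 transitions and 5 transversions over 41 sites: P = 3/41 = 0.073171, Q = 5/41 = 0.121951.
d = −0.5·ln(0.731707) − 0.25·ln(0.756098) = −0.5·(-0.312375) − 0.25·(-0.279584) = 0.2261.

0.2261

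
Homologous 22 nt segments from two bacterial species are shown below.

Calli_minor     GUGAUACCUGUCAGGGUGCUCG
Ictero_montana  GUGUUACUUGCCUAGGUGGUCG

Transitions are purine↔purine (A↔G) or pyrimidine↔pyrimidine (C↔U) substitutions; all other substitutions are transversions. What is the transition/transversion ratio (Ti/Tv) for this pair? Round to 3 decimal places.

1.000

The sequences differ at positions 4 (A/U, transversion), 8 (C/U, transition), 11 (U/C, transition), 13 (A/U, transversion), 14 (G/A, transition), 19 (C/G, transversion).
Of the 6 differences, 3 transitions and 3 transversions, so Ti/Tv = 3/3 = 1.000.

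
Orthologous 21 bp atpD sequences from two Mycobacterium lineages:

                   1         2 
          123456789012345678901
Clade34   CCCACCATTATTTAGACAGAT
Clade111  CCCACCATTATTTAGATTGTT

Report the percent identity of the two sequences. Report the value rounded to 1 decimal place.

85.7%

The sequences differ at positions 17 (C/T), 18 (A/T), 20 (A/T).
18 of the 21 sites match, so the percent identity is 18/21 × 100 = 85.7%.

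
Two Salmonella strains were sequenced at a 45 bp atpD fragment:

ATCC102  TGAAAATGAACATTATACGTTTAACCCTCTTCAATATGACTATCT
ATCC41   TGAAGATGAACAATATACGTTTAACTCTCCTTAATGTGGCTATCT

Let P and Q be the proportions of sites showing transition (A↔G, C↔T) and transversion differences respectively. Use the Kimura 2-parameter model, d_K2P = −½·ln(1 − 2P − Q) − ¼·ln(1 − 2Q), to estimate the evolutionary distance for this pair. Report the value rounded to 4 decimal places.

Mismatches occur at site 5 (A→G, transition), site 13 (T→A, transversion), site 26 (C→T, transition), site 30 (T→C, transition), site 32 (C→T, transition), site 36 (A→G, transition), site 39 (A→G, transition).
Of the 7 differences, 6 transitions and 1 transversion over 45 sites: P = 6/45 = 0.133333, Q = 1/45 = 0.022222.
d = −0.5·ln(0.711112) − 0.25·ln(0.955556) = −0.5·(-0.340925) − 0.25·(-0.045462) = 0.1818.

0.1818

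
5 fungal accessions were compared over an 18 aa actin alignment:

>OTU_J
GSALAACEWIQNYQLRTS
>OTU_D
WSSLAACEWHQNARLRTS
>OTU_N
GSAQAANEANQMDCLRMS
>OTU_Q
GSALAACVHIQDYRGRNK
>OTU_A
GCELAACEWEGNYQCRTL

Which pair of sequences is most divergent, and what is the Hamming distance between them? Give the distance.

Pairwise Hamming distances:
  OTU_J vs OTU_D: 5
  OTU_J vs OTU_N: 8
  OTU_J vs OTU_Q: 7
  OTU_J vs OTU_A: 6
  OTU_D vs OTU_N: 10
  OTU_D vs OTU_Q: 10
  OTU_D vs OTU_A: 9
  OTU_N vs OTU_Q: 11
  OTU_N vs OTU_A: 13
  OTU_Q vs OTU_A: 11
The largest is 13, between OTU_N and OTU_A.

13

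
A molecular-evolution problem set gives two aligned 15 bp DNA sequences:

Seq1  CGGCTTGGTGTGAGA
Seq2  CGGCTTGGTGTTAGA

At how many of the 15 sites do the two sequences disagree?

A single mismatch occurs at site 12 (G/T).
That gives 1 mismatch out of 15 aligned sites, so the Hamming distance is 1.

1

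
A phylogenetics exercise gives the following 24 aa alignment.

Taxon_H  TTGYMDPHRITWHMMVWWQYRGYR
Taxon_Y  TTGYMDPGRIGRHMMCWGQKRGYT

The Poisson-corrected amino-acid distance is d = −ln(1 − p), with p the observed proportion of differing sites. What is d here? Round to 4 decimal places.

Mismatches occur at site 8 (H/G), site 11 (T/G), site 12 (W/R), site 16 (V/C), site 18 (W/G), site 20 (Y/K), site 24 (R/T).
p = 7/24 = 0.291667.
d = −ln(1 − 0.291667) = −ln(0.708333) = 0.3448.

0.3448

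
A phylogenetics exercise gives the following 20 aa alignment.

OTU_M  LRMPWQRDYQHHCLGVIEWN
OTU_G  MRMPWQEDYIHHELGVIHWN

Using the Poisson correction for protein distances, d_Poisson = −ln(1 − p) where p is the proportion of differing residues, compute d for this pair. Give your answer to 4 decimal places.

Differing sites — 1:L/M; 7:R/E; 10:Q/I; 13:C/E; 18:E/H.
p = 5/20 = 0.250000.
d = −ln(1 − 0.250000) = −ln(0.750000) = 0.2877.

0.2877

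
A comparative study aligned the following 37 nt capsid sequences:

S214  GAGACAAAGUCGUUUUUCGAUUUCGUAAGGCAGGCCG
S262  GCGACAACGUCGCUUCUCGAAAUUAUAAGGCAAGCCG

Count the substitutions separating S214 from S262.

9

The sequences differ at positions 2 (A/C), 8 (A/C), 13 (U/C), 16 (U/C), 21 (U/A), 22 (U/A), 24 (C/U), 25 (G/A), 33 (G/A).
That gives 9 mismatches out of 37 aligned sites, so the Hamming distance is 9.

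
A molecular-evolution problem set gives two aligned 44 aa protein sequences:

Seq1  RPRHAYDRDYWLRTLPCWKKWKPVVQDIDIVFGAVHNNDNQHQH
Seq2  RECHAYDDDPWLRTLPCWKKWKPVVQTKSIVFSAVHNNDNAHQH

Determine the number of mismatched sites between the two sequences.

Differing sites — 2:P/E; 3:R/C; 8:R/D; 10:Y/P; 27:D/T; 28:I/K; 29:D/S; 33:G/S; 41:Q/A.
That gives 9 mismatches out of 44 aligned sites, so the Hamming distance is 9.

9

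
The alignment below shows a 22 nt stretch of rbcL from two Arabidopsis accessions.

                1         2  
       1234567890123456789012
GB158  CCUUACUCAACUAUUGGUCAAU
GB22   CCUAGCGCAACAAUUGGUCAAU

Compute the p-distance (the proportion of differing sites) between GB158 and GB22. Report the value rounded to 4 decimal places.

0.1818

Differing sites — 4:U/A; 5:A/G; 7:U/G; 12:U/A.
There are 4 differences over 22 sites, so p = 4/22 = 0.1818.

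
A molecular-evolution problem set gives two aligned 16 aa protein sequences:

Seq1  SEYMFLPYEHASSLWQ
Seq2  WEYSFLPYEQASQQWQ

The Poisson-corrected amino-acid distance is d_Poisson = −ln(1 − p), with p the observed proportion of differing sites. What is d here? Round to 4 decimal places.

Differing sites — 1:S/W; 4:M/S; 10:H/Q; 13:S/Q; 14:L/Q.
p = 5/16 = 0.312500.
d = −ln(1 − 0.312500) = −ln(0.687500) = 0.3747.

0.3747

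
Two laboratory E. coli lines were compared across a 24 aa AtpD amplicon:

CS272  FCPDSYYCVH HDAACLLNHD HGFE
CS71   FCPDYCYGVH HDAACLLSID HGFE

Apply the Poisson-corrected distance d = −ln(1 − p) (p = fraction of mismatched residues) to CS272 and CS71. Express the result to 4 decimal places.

0.2336

Mismatches occur at site 5 (S/Y), site 6 (Y/C), site 8 (C/G), site 18 (N/S), site 19 (H/I).
p = 5/24 = 0.208333.
d = −ln(1 − 0.208333) = −ln(0.791667) = 0.2336.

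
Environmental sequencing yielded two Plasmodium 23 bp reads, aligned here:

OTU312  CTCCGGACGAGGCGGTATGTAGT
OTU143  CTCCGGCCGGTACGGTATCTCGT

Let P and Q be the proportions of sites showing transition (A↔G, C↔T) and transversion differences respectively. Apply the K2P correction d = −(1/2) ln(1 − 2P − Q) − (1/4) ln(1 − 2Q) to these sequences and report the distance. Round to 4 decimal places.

0.3206

The sequences differ at positions 7 (A/C, transversion), 10 (A/G, transition), 11 (G/T, transversion), 12 (G/A, transition), 19 (G/C, transversion), 21 (A/C, transversion).
Of the 6 differences, 2 transitions and 4 transversions over 23 sites: P = 2/23 = 0.086957, Q = 4/23 = 0.173913.
d = −0.5·ln(0.652173) − 0.25·ln(0.652174) = −0.5·(-0.427445) − 0.25·(-0.427444) = 0.3206.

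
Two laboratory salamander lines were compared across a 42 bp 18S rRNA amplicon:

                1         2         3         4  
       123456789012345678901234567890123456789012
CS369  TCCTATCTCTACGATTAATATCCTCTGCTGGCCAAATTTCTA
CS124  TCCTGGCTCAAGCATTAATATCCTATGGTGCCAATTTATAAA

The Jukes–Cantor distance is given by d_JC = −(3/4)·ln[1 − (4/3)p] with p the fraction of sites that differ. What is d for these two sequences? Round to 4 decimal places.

Mismatches occur at site 5 (A/G), site 6 (T/G), site 10 (T/A), site 12 (C/G), site 13 (G/C), site 25 (C/A), site 28 (C/G), site 31 (G/C), site 33 (C/A), site 35 (A/T), site 36 (A/T), site 38 (T/A), site 40 (C/A), site 41 (T/A).
p = 14/42 = 0.333333.
d = −0.75 · ln(1 − (4/3)·0.333333) = −0.75 · ln(0.555556) = −0.75 · (-0.587786) = 0.4408.

0.4408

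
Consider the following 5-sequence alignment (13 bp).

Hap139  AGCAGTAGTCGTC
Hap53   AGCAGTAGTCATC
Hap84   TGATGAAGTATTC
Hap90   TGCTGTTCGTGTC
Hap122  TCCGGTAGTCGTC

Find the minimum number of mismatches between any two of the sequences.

1

Pairwise Hamming distances:
  Hap139 vs Hap53: 1
  Hap139 vs Hap84: 6
  Hap139 vs Hap90: 6
  Hap139 vs Hap122: 3
  Hap53 vs Hap84: 6
  Hap53 vs Hap90: 7
  Hap53 vs Hap122: 4
  Hap84 vs Hap90: 7
  Hap84 vs Hap122: 6
  Hap90 vs Hap122: 6
The smallest is 1, between Hap139 and Hap53.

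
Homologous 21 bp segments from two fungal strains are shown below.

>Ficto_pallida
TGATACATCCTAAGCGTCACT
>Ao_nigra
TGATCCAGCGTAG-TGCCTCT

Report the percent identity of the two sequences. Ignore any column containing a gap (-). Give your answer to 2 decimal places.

Excluding the 1 gap column leaves 20 comparable sites.
Mismatches occur at site 5 (A↔C), site 8 (T↔G), site 10 (C↔G), site 13 (A↔G), site 15 (C↔T), site 17 (T↔C), site 19 (A↔T).
13 of the 20 comparable sites match, so the percent identity is 13/20 × 100 = 65.00%.

65.00%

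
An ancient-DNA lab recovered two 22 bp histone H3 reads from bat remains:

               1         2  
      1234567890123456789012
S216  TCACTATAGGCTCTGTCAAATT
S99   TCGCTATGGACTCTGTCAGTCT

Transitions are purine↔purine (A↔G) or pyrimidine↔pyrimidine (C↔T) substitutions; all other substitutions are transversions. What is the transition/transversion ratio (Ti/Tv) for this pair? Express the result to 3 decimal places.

5.000

Differing sites — 3:A/G (Ti); 8:A/G (Ti); 10:G/A (Ti); 19:A/G (Ti); 20:A/T (Tv); 21:T/C (Ti).
Of the 6 differences, 5 transitions and 1 transversion, so Ti/Tv = 5/1 = 5.000.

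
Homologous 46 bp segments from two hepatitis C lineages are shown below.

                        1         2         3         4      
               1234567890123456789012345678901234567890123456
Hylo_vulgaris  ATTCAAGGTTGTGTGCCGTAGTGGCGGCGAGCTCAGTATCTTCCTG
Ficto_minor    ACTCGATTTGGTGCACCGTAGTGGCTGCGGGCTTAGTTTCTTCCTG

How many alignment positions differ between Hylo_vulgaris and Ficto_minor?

Differing sites — 2:T/C; 5:A/G; 7:G/T; 8:G/T; 10:T/G; 14:T/C; 15:G/A; 26:G/T; 30:A/G; 34:C/T; 38:A/T.
That gives 11 mismatches out of 46 aligned sites, so the Hamming distance is 11.

11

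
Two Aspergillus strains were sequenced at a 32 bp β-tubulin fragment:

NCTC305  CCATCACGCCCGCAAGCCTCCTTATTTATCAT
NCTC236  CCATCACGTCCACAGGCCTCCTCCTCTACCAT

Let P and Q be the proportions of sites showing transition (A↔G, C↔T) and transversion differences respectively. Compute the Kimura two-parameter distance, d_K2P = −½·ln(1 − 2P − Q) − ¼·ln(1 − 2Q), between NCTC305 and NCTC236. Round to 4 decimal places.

0.2768

The sequences differ at positions 9 (C/T, transition), 12 (G/A, transition), 15 (A/G, transition), 23 (T/C, transition), 24 (A/C, transversion), 26 (T/C, transition), 29 (T/C, transition).
Of the 7 differences, 6 transitions and 1 transversion over 32 sites: P = 6/32 = 0.187500, Q = 1/32 = 0.031250.
d = −0.5·ln(0.593750) − 0.25·ln(0.937500) = −0.5·(-0.521297) − 0.25·(-0.064539) = 0.2768.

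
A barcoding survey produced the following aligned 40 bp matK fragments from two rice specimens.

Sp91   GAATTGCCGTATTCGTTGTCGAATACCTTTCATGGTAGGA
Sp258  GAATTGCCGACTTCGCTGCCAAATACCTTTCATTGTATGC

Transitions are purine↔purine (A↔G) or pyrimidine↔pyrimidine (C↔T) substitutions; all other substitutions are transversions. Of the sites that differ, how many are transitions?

Mismatches occur at site 10 (T→A, transversion), site 11 (A→C, transversion), site 16 (T→C, transition), site 19 (T→C, transition), site 21 (G→A, transition), site 34 (G→T, transversion), site 38 (G→T, transversion), site 40 (A→C, transversion).
Of the 8 differences, 3 transitions and 5 transversions, so the answer is 3.

3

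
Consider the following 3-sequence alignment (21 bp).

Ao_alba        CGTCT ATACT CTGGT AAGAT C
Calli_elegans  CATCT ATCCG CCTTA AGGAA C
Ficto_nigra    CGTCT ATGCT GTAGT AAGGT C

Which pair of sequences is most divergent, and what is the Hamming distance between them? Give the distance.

Pairwise Hamming distances:
  Ao_alba vs Calli_elegans: 9
  Ao_alba vs Ficto_nigra: 4
  Calli_elegans vs Ficto_nigra: 11
The largest is 11, between Calli_elegans and Ficto_nigra.

11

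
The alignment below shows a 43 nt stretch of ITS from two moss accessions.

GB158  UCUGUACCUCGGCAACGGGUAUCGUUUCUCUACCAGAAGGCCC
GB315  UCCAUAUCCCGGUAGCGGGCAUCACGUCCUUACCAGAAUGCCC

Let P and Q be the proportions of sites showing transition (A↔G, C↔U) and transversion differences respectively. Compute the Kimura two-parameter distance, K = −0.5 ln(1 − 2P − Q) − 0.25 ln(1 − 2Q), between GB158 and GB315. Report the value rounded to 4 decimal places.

Differing sites — 3:U/C (Ti); 4:G/A (Ti); 7:C/U (Ti); 9:U/C (Ti); 13:C/U (Ti); 15:A/G (Ti); 20:U/C (Ti); 24:G/A (Ti); 25:U/C (Ti); 26:U/G (Tv); 29:U/C (Ti); 30:C/U (Ti); 39:G/U (Tv).
Of the 13 differences, 11 transitions and 2 transversions over 43 sites: P = 11/43 = 0.255814, Q = 2/43 = 0.046512.
d = −0.5·ln(0.441860) − 0.25·ln(0.906976) = −0.5·(-0.816762) − 0.25·(-0.097639) = 0.4328.

0.4328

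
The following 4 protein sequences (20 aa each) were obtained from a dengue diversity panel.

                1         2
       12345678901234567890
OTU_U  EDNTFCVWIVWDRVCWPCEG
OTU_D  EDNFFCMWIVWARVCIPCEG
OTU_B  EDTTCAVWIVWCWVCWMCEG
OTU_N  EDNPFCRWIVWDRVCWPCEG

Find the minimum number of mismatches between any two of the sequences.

Pairwise Hamming distances:
  OTU_U vs OTU_D: 4
  OTU_U vs OTU_B: 6
  OTU_U vs OTU_N: 2
  OTU_D vs OTU_B: 9
  OTU_D vs OTU_N: 4
  OTU_B vs OTU_N: 8
The smallest is 2, between OTU_U and OTU_N.

2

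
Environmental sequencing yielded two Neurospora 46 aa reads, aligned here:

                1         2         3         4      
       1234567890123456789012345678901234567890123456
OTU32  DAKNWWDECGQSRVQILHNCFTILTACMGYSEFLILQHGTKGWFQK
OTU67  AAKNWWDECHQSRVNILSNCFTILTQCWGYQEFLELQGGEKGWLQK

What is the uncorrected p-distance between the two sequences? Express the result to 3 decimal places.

The sequences differ at positions 1 (D/A), 10 (G/H), 15 (Q/N), 18 (H/S), 26 (A/Q), 28 (M/W), 31 (S/Q), 35 (I/E), 38 (H/G), 40 (T/E), 44 (F/L).
There are 11 differences over 46 sites, so p = 11/46 = 0.239.

0.239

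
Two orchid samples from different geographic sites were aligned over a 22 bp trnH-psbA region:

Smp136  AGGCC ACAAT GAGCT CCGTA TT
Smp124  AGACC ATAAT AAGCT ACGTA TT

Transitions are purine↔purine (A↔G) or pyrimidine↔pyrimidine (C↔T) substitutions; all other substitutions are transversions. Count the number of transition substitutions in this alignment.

3

The sequences differ at positions 3 (G/A, transition), 7 (C/T, transition), 11 (G/A, transition), 16 (C/A, transversion).
Of the 4 differences, 3 transitions and 1 transversion, so the answer is 3.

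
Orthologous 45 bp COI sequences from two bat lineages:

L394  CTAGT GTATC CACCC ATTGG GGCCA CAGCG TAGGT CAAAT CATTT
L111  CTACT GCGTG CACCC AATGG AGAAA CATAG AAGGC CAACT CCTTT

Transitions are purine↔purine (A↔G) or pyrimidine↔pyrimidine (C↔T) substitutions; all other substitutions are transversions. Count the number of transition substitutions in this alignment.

4

Differing sites — 4:G/C (Tv); 7:T/C (Ti); 8:A/G (Ti); 10:C/G (Tv); 17:T/A (Tv); 21:G/A (Ti); 23:C/A (Tv); 24:C/A (Tv); 28:G/T (Tv); 29:C/A (Tv); 31:T/A (Tv); 35:T/C (Ti); 39:A/C (Tv); 42:A/C (Tv).
Of the 14 differences, 4 transitions and 10 transversions, so the answer is 4.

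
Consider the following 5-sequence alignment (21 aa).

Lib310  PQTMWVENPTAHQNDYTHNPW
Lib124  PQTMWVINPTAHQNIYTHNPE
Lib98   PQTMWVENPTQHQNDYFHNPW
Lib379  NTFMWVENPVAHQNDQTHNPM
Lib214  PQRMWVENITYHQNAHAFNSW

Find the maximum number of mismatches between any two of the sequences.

Pairwise Hamming distances:
  Lib310 vs Lib124: 3
  Lib310 vs Lib98: 2
  Lib310 vs Lib379: 6
  Lib310 vs Lib214: 8
  Lib124 vs Lib98: 5
  Lib124 vs Lib379: 8
  Lib124 vs Lib214: 10
  Lib98 vs Lib379: 8
  Lib98 vs Lib214: 8
  Lib379 vs Lib214: 12
The largest is 12, between Lib379 and Lib214.

12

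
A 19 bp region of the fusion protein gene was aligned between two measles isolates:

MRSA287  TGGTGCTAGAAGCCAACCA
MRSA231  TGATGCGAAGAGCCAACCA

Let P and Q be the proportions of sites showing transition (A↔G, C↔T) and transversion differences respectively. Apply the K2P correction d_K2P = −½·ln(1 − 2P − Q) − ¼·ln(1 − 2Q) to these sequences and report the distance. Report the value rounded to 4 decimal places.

0.2576

Mismatches occur at site 3 (G↔A, transition), site 7 (T↔G, transversion), site 9 (G↔A, transition), site 10 (A↔G, transition).
Of the 4 differences, 3 transitions and 1 transversion over 19 sites: P = 3/19 = 0.157895, Q = 1/19 = 0.052632.
d = −0.5·ln(0.631578) − 0.25·ln(0.894736) = −0.5·(-0.459534) − 0.25·(-0.111227) = 0.2576.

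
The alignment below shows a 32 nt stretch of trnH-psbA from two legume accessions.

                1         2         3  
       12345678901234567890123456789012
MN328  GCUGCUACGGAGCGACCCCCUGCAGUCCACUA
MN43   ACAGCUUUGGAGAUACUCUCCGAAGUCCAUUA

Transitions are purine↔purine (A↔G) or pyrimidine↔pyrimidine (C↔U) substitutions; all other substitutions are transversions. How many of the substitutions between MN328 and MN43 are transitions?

Differing sites — 1:G/A (Ti); 3:U/A (Tv); 7:A/U (Tv); 8:C/U (Ti); 13:C/A (Tv); 14:G/U (Tv); 17:C/U (Ti); 19:C/U (Ti); 21:U/C (Ti); 23:C/A (Tv); 30:C/U (Ti).
Of the 11 differences, 6 transitions and 5 transversions, so the answer is 6.

6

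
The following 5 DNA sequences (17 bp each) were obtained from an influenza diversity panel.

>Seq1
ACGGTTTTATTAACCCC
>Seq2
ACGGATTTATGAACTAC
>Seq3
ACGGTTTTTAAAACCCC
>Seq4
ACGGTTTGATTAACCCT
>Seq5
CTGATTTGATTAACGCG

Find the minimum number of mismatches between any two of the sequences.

Pairwise Hamming distances:
  Seq1 vs Seq2: 4
  Seq1 vs Seq3: 3
  Seq1 vs Seq4: 2
  Seq1 vs Seq5: 6
  Seq2 vs Seq3: 6
  Seq2 vs Seq4: 6
  Seq2 vs Seq5: 9
  Seq3 vs Seq4: 5
  Seq3 vs Seq5: 9
  Seq4 vs Seq5: 5
The smallest is 2, between Seq1 and Seq4.

2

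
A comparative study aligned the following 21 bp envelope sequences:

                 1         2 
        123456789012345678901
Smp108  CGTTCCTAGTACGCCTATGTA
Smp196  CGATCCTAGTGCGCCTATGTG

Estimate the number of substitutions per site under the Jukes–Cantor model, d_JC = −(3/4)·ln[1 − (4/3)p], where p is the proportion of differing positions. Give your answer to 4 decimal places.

The sequences differ at positions 3 (T/A), 11 (A/G), 21 (A/G).
p = 3/21 = 0.142857.
d = −0.75 · ln(1 − (4/3)·0.142857) = −0.75 · ln(0.809524) = −0.75 · (-0.211309) = 0.1585.

0.1585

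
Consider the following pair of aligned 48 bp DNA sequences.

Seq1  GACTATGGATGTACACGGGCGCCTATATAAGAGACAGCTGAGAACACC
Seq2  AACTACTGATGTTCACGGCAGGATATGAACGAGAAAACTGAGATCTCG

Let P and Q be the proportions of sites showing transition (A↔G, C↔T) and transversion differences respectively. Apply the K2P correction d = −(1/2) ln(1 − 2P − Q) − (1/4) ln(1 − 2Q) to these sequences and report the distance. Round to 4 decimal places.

Mismatches occur at site 1 (G→A, transition), site 6 (T→C, transition), site 7 (G→T, transversion), site 13 (A→T, transversion), site 19 (G→C, transversion), site 20 (C→A, transversion), site 22 (C→G, transversion), site 23 (C→A, transversion), site 27 (A→G, transition), site 28 (T→A, transversion), site 30 (A→C, transversion), site 35 (C→A, transversion), site 37 (G→A, transition), site 44 (A→T, transversion), site 46 (A→T, transversion), site 48 (C→G, transversion).
Of the 16 differences, 4 transitions and 12 transversions over 48 sites: P = 4/48 = 0.083333, Q = 12/48 = 0.250000.
d = −0.5·ln(0.583334) − 0.25·ln(0.500000) = −0.5·(-0.538995) − 0.25·(-0.693147) = 0.4428.

0.4428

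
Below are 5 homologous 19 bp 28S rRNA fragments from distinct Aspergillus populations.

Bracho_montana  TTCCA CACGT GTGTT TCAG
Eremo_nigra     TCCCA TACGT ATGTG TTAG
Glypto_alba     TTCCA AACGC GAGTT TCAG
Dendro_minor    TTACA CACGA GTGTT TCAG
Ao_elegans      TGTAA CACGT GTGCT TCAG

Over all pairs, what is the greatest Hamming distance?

8

Pairwise Hamming distances:
  Bracho_montana vs Eremo_nigra: 5
  Bracho_montana vs Glypto_alba: 3
  Bracho_montana vs Dendro_minor: 2
  Bracho_montana vs Ao_elegans: 4
  Eremo_nigra vs Glypto_alba: 7
  Eremo_nigra vs Dendro_minor: 7
  Eremo_nigra vs Ao_elegans: 8
  Glypto_alba vs Dendro_minor: 4
  Glypto_alba vs Ao_elegans: 7
  Dendro_minor vs Ao_elegans: 5
The largest is 8, between Eremo_nigra and Ao_elegans.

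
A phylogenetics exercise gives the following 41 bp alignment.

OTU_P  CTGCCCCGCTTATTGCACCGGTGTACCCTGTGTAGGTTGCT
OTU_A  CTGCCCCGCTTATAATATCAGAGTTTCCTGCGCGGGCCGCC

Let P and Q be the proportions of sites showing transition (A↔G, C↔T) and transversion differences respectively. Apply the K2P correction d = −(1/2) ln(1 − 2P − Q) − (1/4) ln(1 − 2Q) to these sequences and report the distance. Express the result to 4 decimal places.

Differing sites — 14:T/A (Tv); 15:G/A (Ti); 16:C/T (Ti); 18:C/T (Ti); 20:G/A (Ti); 22:T/A (Tv); 25:A/T (Tv); 26:C/T (Ti); 31:T/C (Ti); 33:T/C (Ti); 34:A/G (Ti); 37:T/C (Ti); 38:T/C (Ti); 41:T/C (Ti).
Of the 14 differences, 11 transitions and 3 transversions over 41 sites: P = 11/41 = 0.268293, Q = 3/41 = 0.073171.
d = −0.5·ln(0.390243) − 0.25·ln(0.853658) = −0.5·(-0.940986) − 0.25·(-0.158225) = 0.5100.

0.5100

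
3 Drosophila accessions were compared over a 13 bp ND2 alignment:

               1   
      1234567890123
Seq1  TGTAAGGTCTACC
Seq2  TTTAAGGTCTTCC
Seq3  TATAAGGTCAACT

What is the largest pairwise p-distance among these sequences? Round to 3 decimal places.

0.308

Pairwise Hamming distances:
  Seq1 vs Seq2: 2
  Seq1 vs Seq3: 3
  Seq2 vs Seq3: 4
The largest is 4 mismatches, between Seq2 and Seq3; p = 4/13 = 0.308.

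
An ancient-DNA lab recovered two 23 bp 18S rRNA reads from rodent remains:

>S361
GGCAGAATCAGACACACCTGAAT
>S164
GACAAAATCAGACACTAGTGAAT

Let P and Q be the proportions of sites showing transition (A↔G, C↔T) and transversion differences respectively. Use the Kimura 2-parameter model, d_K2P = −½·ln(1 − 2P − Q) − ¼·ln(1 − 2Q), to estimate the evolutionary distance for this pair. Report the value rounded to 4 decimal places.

Mismatches occur at site 2 (G/A, transition), site 5 (G/A, transition), site 16 (A/T, transversion), site 17 (C/A, transversion), site 18 (C/G, transversion).
Of the 5 differences, 2 transitions and 3 transversions over 23 sites: P = 2/23 = 0.086957, Q = 3/23 = 0.130435.
d = −0.5·ln(0.695651) − 0.25·ln(0.739130) = −0.5·(-0.362907) − 0.25·(-0.302281) = 0.2570.

0.2570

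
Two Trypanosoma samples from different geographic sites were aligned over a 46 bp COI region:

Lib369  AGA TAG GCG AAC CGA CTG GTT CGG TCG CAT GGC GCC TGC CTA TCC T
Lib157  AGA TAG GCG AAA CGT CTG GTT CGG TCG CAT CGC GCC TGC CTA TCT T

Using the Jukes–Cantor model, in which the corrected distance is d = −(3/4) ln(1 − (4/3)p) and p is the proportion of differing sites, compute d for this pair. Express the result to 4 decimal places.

Differing sites — 12:C/A; 15:A/T; 31:G/C; 45:C/T.
p = 4/46 = 0.086957.
d = −0.75 · ln(1 − (4/3)·0.086957) = −0.75 · ln(0.884057) = −0.75 · (-0.123234) = 0.0924.

0.0924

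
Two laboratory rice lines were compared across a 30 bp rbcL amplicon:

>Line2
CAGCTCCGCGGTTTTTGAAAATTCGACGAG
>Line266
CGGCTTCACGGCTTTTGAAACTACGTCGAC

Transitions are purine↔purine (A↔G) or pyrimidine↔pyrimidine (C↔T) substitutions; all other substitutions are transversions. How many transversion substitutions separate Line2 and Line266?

4

Mismatches occur at site 2 (A/G, transition), site 6 (C/T, transition), site 8 (G/A, transition), site 12 (T/C, transition), site 21 (A/C, transversion), site 23 (T/A, transversion), site 26 (A/T, transversion), site 30 (G/C, transversion).
Of the 8 differences, 4 transitions and 4 transversions, so the answer is 4.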